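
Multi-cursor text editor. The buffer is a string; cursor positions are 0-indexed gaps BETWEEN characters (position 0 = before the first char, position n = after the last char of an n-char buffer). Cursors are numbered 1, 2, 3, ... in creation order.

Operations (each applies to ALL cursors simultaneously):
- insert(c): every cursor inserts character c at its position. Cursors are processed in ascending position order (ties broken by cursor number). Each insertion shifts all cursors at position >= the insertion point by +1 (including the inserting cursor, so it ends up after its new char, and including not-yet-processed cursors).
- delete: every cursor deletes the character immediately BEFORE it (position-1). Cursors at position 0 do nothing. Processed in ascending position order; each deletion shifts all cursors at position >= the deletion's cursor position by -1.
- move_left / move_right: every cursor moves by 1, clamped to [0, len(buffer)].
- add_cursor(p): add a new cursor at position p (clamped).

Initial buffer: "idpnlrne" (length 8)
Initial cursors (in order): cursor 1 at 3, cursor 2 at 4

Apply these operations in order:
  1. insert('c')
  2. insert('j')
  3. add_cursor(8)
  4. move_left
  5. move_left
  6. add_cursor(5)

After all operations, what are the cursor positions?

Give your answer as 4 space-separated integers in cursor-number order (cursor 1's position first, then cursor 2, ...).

After op 1 (insert('c')): buffer="idpcnclrne" (len 10), cursors c1@4 c2@6, authorship ...1.2....
After op 2 (insert('j')): buffer="idpcjncjlrne" (len 12), cursors c1@5 c2@8, authorship ...11.22....
After op 3 (add_cursor(8)): buffer="idpcjncjlrne" (len 12), cursors c1@5 c2@8 c3@8, authorship ...11.22....
After op 4 (move_left): buffer="idpcjncjlrne" (len 12), cursors c1@4 c2@7 c3@7, authorship ...11.22....
After op 5 (move_left): buffer="idpcjncjlrne" (len 12), cursors c1@3 c2@6 c3@6, authorship ...11.22....
After op 6 (add_cursor(5)): buffer="idpcjncjlrne" (len 12), cursors c1@3 c4@5 c2@6 c3@6, authorship ...11.22....

Answer: 3 6 6 5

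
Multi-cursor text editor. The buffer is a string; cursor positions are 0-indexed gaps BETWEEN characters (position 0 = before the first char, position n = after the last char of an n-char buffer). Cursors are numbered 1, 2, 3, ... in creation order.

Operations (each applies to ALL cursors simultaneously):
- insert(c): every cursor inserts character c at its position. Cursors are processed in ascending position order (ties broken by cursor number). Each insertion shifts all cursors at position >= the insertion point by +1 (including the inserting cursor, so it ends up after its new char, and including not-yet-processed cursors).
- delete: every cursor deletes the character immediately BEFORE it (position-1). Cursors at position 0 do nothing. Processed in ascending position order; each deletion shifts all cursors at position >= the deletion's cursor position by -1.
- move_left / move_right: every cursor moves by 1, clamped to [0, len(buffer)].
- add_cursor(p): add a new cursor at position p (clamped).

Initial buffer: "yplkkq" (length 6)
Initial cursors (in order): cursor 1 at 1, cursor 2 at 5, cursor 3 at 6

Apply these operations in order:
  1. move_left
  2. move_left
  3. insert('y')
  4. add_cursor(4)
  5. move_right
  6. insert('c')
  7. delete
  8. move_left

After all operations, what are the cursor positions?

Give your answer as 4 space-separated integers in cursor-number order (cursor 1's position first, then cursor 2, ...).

Answer: 1 5 7 4

Derivation:
After op 1 (move_left): buffer="yplkkq" (len 6), cursors c1@0 c2@4 c3@5, authorship ......
After op 2 (move_left): buffer="yplkkq" (len 6), cursors c1@0 c2@3 c3@4, authorship ......
After op 3 (insert('y')): buffer="yyplykykq" (len 9), cursors c1@1 c2@5 c3@7, authorship 1...2.3..
After op 4 (add_cursor(4)): buffer="yyplykykq" (len 9), cursors c1@1 c4@4 c2@5 c3@7, authorship 1...2.3..
After op 5 (move_right): buffer="yyplykykq" (len 9), cursors c1@2 c4@5 c2@6 c3@8, authorship 1...2.3..
After op 6 (insert('c')): buffer="yycplyckcykcq" (len 13), cursors c1@3 c4@7 c2@9 c3@12, authorship 1.1..24.23.3.
After op 7 (delete): buffer="yyplykykq" (len 9), cursors c1@2 c4@5 c2@6 c3@8, authorship 1...2.3..
After op 8 (move_left): buffer="yyplykykq" (len 9), cursors c1@1 c4@4 c2@5 c3@7, authorship 1...2.3..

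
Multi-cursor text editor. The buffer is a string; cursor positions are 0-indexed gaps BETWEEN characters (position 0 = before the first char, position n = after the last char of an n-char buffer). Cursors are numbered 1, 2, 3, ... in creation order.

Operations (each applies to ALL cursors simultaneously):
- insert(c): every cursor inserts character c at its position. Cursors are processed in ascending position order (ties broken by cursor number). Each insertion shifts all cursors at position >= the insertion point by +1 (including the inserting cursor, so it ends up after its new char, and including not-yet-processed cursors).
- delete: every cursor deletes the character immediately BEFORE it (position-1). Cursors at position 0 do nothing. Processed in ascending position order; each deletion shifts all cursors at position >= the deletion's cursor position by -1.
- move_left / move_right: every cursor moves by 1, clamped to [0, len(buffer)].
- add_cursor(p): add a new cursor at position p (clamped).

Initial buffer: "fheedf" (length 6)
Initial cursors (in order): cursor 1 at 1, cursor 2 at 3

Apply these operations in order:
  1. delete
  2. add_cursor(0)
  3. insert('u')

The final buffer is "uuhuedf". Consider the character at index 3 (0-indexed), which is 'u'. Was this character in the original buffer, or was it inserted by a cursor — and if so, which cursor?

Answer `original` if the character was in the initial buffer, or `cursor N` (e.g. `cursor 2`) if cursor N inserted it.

Answer: cursor 2

Derivation:
After op 1 (delete): buffer="hedf" (len 4), cursors c1@0 c2@1, authorship ....
After op 2 (add_cursor(0)): buffer="hedf" (len 4), cursors c1@0 c3@0 c2@1, authorship ....
After op 3 (insert('u')): buffer="uuhuedf" (len 7), cursors c1@2 c3@2 c2@4, authorship 13.2...
Authorship (.=original, N=cursor N): 1 3 . 2 . . .
Index 3: author = 2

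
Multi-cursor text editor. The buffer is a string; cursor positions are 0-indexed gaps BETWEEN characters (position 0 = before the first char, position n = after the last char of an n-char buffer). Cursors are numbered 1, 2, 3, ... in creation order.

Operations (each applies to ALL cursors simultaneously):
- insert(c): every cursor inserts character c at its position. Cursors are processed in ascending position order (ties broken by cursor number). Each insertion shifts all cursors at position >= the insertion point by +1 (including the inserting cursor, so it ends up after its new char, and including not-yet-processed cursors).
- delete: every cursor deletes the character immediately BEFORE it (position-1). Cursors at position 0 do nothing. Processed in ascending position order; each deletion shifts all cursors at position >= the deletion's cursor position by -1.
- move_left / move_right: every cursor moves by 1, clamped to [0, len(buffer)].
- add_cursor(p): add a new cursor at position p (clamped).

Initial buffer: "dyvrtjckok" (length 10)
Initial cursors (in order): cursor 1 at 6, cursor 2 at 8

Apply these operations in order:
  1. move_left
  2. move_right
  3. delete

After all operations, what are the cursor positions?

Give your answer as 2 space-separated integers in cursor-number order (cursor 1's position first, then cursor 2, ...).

After op 1 (move_left): buffer="dyvrtjckok" (len 10), cursors c1@5 c2@7, authorship ..........
After op 2 (move_right): buffer="dyvrtjckok" (len 10), cursors c1@6 c2@8, authorship ..........
After op 3 (delete): buffer="dyvrtcok" (len 8), cursors c1@5 c2@6, authorship ........

Answer: 5 6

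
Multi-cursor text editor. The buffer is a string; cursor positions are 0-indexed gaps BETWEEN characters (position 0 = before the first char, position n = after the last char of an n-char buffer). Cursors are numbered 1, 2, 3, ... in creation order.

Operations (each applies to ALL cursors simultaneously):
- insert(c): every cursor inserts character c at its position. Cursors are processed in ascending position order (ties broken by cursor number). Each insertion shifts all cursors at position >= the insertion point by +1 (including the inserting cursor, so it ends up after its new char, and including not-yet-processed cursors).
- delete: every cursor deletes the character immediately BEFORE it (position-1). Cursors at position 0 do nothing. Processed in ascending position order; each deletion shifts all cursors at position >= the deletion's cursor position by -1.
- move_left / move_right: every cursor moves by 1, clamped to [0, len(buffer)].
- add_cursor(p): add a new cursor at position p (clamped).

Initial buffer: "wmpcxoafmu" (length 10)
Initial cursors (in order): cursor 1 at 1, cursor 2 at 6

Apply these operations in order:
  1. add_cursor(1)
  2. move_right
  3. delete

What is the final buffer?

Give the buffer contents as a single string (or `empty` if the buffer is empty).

Answer: pcxofmu

Derivation:
After op 1 (add_cursor(1)): buffer="wmpcxoafmu" (len 10), cursors c1@1 c3@1 c2@6, authorship ..........
After op 2 (move_right): buffer="wmpcxoafmu" (len 10), cursors c1@2 c3@2 c2@7, authorship ..........
After op 3 (delete): buffer="pcxofmu" (len 7), cursors c1@0 c3@0 c2@4, authorship .......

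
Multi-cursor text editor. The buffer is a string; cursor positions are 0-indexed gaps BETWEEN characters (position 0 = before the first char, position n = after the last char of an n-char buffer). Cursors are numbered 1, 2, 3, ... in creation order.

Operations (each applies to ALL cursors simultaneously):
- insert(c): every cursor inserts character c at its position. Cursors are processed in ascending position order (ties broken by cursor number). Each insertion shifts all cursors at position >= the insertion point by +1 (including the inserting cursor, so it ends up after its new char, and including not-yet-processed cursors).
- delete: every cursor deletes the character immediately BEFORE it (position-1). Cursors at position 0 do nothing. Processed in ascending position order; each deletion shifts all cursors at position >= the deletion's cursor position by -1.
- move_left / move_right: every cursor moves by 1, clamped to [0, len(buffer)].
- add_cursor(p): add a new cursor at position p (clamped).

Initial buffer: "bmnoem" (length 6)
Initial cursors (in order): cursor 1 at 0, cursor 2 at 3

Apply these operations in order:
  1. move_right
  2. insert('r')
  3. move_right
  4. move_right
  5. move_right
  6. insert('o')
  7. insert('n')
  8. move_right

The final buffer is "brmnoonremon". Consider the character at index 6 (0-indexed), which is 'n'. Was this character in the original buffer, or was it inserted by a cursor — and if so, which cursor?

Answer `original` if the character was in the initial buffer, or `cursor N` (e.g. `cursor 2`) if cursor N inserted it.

Answer: cursor 1

Derivation:
After op 1 (move_right): buffer="bmnoem" (len 6), cursors c1@1 c2@4, authorship ......
After op 2 (insert('r')): buffer="brmnorem" (len 8), cursors c1@2 c2@6, authorship .1...2..
After op 3 (move_right): buffer="brmnorem" (len 8), cursors c1@3 c2@7, authorship .1...2..
After op 4 (move_right): buffer="brmnorem" (len 8), cursors c1@4 c2@8, authorship .1...2..
After op 5 (move_right): buffer="brmnorem" (len 8), cursors c1@5 c2@8, authorship .1...2..
After op 6 (insert('o')): buffer="brmnooremo" (len 10), cursors c1@6 c2@10, authorship .1...12..2
After op 7 (insert('n')): buffer="brmnoonremon" (len 12), cursors c1@7 c2@12, authorship .1...112..22
After op 8 (move_right): buffer="brmnoonremon" (len 12), cursors c1@8 c2@12, authorship .1...112..22
Authorship (.=original, N=cursor N): . 1 . . . 1 1 2 . . 2 2
Index 6: author = 1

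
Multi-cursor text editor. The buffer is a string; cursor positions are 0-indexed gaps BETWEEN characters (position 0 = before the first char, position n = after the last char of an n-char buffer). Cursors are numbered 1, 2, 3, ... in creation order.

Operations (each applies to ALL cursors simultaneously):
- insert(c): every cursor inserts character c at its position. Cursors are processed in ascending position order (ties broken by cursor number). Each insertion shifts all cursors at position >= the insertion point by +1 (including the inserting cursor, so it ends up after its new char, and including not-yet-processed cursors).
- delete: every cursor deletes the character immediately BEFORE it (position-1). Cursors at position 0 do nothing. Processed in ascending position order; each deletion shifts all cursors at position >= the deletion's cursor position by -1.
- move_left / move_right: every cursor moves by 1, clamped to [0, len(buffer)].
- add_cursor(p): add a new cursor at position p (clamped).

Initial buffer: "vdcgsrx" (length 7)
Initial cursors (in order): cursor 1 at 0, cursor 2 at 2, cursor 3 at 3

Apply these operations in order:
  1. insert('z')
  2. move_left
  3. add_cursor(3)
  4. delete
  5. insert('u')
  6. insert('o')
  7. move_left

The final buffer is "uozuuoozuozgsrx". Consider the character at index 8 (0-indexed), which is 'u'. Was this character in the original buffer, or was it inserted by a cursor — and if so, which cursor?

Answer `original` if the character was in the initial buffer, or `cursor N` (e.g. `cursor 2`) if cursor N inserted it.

Answer: cursor 3

Derivation:
After op 1 (insert('z')): buffer="zvdzczgsrx" (len 10), cursors c1@1 c2@4 c3@6, authorship 1..2.3....
After op 2 (move_left): buffer="zvdzczgsrx" (len 10), cursors c1@0 c2@3 c3@5, authorship 1..2.3....
After op 3 (add_cursor(3)): buffer="zvdzczgsrx" (len 10), cursors c1@0 c2@3 c4@3 c3@5, authorship 1..2.3....
After op 4 (delete): buffer="zzzgsrx" (len 7), cursors c1@0 c2@1 c4@1 c3@2, authorship 123....
After op 5 (insert('u')): buffer="uzuuzuzgsrx" (len 11), cursors c1@1 c2@4 c4@4 c3@6, authorship 1124233....
After op 6 (insert('o')): buffer="uozuuoozuozgsrx" (len 15), cursors c1@2 c2@7 c4@7 c3@10, authorship 11124242333....
After op 7 (move_left): buffer="uozuuoozuozgsrx" (len 15), cursors c1@1 c2@6 c4@6 c3@9, authorship 11124242333....
Authorship (.=original, N=cursor N): 1 1 1 2 4 2 4 2 3 3 3 . . . .
Index 8: author = 3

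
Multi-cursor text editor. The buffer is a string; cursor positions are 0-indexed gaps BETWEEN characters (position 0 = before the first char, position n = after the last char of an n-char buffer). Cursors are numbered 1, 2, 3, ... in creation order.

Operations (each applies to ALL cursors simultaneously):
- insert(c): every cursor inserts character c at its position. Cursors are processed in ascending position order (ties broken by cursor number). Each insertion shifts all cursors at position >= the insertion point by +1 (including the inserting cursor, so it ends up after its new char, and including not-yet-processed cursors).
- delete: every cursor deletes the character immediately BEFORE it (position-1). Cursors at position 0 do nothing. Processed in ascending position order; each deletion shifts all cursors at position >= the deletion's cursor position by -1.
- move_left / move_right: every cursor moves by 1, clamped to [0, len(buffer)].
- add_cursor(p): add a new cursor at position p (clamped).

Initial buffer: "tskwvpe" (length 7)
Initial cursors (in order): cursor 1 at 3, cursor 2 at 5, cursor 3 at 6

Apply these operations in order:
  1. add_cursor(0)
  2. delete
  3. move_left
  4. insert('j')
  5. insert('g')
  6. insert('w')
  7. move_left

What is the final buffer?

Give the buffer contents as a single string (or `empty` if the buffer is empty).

After op 1 (add_cursor(0)): buffer="tskwvpe" (len 7), cursors c4@0 c1@3 c2@5 c3@6, authorship .......
After op 2 (delete): buffer="tswe" (len 4), cursors c4@0 c1@2 c2@3 c3@3, authorship ....
After op 3 (move_left): buffer="tswe" (len 4), cursors c4@0 c1@1 c2@2 c3@2, authorship ....
After op 4 (insert('j')): buffer="jtjsjjwe" (len 8), cursors c4@1 c1@3 c2@6 c3@6, authorship 4.1.23..
After op 5 (insert('g')): buffer="jgtjgsjjggwe" (len 12), cursors c4@2 c1@5 c2@10 c3@10, authorship 44.11.2323..
After op 6 (insert('w')): buffer="jgwtjgwsjjggwwwe" (len 16), cursors c4@3 c1@7 c2@14 c3@14, authorship 444.111.232323..
After op 7 (move_left): buffer="jgwtjgwsjjggwwwe" (len 16), cursors c4@2 c1@6 c2@13 c3@13, authorship 444.111.232323..

Answer: jgwtjgwsjjggwwwe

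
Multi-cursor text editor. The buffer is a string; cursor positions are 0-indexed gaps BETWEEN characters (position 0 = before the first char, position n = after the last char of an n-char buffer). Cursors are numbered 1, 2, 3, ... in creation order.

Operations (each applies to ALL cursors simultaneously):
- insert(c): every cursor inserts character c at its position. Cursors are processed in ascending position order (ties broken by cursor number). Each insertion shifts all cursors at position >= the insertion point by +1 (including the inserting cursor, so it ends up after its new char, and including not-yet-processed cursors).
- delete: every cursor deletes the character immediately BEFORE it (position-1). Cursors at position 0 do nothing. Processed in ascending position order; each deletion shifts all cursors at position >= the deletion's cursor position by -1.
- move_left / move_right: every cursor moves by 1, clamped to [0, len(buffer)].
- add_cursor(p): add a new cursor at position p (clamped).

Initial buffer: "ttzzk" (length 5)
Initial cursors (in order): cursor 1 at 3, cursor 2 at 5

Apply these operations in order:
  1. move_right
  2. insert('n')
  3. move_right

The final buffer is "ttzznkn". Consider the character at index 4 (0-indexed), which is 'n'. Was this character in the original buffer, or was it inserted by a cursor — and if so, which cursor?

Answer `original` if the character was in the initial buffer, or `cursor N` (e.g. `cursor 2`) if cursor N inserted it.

Answer: cursor 1

Derivation:
After op 1 (move_right): buffer="ttzzk" (len 5), cursors c1@4 c2@5, authorship .....
After op 2 (insert('n')): buffer="ttzznkn" (len 7), cursors c1@5 c2@7, authorship ....1.2
After op 3 (move_right): buffer="ttzznkn" (len 7), cursors c1@6 c2@7, authorship ....1.2
Authorship (.=original, N=cursor N): . . . . 1 . 2
Index 4: author = 1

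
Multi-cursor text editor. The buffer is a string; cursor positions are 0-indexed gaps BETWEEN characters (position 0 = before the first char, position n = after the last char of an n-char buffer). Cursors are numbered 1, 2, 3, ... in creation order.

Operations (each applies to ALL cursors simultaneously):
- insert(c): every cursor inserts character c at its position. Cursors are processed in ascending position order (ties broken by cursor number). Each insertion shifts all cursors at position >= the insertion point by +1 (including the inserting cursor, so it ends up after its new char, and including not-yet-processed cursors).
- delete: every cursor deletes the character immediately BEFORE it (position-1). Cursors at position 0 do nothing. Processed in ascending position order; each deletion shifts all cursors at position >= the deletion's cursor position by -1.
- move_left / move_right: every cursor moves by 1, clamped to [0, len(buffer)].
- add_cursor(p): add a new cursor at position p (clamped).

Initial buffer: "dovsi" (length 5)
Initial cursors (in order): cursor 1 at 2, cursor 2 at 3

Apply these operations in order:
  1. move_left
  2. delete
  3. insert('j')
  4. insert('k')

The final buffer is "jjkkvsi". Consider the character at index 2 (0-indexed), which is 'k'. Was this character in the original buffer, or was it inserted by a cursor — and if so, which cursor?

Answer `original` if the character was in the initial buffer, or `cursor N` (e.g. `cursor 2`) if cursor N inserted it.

Answer: cursor 1

Derivation:
After op 1 (move_left): buffer="dovsi" (len 5), cursors c1@1 c2@2, authorship .....
After op 2 (delete): buffer="vsi" (len 3), cursors c1@0 c2@0, authorship ...
After op 3 (insert('j')): buffer="jjvsi" (len 5), cursors c1@2 c2@2, authorship 12...
After op 4 (insert('k')): buffer="jjkkvsi" (len 7), cursors c1@4 c2@4, authorship 1212...
Authorship (.=original, N=cursor N): 1 2 1 2 . . .
Index 2: author = 1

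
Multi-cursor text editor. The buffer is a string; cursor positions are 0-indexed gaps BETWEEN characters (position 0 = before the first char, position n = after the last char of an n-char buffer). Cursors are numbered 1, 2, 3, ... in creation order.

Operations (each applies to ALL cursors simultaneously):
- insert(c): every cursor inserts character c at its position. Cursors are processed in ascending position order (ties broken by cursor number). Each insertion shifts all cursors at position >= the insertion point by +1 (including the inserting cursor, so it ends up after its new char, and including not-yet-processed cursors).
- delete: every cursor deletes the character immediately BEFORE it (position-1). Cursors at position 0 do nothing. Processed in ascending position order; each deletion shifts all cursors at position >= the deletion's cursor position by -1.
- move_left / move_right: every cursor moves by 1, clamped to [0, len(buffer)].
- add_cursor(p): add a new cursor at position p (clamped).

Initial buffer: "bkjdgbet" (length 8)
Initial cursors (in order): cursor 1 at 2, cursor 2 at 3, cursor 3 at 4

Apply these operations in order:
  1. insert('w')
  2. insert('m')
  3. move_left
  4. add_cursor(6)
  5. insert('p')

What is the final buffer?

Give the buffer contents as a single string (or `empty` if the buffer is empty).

Answer: bkwpmjwppmdwpmgbet

Derivation:
After op 1 (insert('w')): buffer="bkwjwdwgbet" (len 11), cursors c1@3 c2@5 c3@7, authorship ..1.2.3....
After op 2 (insert('m')): buffer="bkwmjwmdwmgbet" (len 14), cursors c1@4 c2@7 c3@10, authorship ..11.22.33....
After op 3 (move_left): buffer="bkwmjwmdwmgbet" (len 14), cursors c1@3 c2@6 c3@9, authorship ..11.22.33....
After op 4 (add_cursor(6)): buffer="bkwmjwmdwmgbet" (len 14), cursors c1@3 c2@6 c4@6 c3@9, authorship ..11.22.33....
After op 5 (insert('p')): buffer="bkwpmjwppmdwpmgbet" (len 18), cursors c1@4 c2@9 c4@9 c3@13, authorship ..111.2242.333....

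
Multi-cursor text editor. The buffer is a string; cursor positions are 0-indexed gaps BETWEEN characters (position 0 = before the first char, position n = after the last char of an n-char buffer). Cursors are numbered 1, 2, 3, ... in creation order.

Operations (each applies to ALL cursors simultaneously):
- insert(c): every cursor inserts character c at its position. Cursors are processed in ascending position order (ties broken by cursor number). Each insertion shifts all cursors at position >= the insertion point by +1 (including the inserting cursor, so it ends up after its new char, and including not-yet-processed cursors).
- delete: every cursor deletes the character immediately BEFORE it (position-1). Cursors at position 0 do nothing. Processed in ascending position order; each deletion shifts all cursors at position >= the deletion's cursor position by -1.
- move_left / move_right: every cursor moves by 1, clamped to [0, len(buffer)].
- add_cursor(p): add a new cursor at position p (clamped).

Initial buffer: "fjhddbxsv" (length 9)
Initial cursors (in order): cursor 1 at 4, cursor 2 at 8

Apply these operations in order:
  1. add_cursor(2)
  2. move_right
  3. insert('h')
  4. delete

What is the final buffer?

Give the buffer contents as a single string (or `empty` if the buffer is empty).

Answer: fjhddbxsv

Derivation:
After op 1 (add_cursor(2)): buffer="fjhddbxsv" (len 9), cursors c3@2 c1@4 c2@8, authorship .........
After op 2 (move_right): buffer="fjhddbxsv" (len 9), cursors c3@3 c1@5 c2@9, authorship .........
After op 3 (insert('h')): buffer="fjhhddhbxsvh" (len 12), cursors c3@4 c1@7 c2@12, authorship ...3..1....2
After op 4 (delete): buffer="fjhddbxsv" (len 9), cursors c3@3 c1@5 c2@9, authorship .........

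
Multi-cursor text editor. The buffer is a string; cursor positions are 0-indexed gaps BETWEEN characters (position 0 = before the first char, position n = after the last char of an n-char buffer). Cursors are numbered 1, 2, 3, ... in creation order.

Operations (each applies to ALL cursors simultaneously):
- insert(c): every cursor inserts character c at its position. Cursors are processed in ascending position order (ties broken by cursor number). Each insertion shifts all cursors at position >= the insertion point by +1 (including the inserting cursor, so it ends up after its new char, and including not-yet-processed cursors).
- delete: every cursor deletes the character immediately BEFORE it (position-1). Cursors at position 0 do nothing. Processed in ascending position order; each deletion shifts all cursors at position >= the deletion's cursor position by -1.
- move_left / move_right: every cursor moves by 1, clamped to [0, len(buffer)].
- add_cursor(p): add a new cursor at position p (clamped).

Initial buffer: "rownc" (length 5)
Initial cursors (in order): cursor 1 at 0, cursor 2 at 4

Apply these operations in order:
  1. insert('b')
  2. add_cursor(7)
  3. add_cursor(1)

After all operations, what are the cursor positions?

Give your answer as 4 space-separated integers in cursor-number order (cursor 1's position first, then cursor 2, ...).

After op 1 (insert('b')): buffer="brownbc" (len 7), cursors c1@1 c2@6, authorship 1....2.
After op 2 (add_cursor(7)): buffer="brownbc" (len 7), cursors c1@1 c2@6 c3@7, authorship 1....2.
After op 3 (add_cursor(1)): buffer="brownbc" (len 7), cursors c1@1 c4@1 c2@6 c3@7, authorship 1....2.

Answer: 1 6 7 1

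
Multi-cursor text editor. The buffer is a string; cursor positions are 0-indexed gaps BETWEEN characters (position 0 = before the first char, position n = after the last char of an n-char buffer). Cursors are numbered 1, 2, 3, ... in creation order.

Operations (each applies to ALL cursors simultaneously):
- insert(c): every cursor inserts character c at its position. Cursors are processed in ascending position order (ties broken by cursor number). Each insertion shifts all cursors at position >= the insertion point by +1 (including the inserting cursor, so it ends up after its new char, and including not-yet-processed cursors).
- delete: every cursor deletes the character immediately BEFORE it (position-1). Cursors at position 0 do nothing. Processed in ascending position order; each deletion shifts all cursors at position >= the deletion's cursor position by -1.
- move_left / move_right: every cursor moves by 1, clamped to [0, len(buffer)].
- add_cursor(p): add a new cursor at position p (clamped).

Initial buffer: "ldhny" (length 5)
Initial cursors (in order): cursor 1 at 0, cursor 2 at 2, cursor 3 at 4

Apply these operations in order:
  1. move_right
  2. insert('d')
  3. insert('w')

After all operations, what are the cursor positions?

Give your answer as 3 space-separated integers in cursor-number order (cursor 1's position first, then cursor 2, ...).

Answer: 3 7 11

Derivation:
After op 1 (move_right): buffer="ldhny" (len 5), cursors c1@1 c2@3 c3@5, authorship .....
After op 2 (insert('d')): buffer="lddhdnyd" (len 8), cursors c1@2 c2@5 c3@8, authorship .1..2..3
After op 3 (insert('w')): buffer="ldwdhdwnydw" (len 11), cursors c1@3 c2@7 c3@11, authorship .11..22..33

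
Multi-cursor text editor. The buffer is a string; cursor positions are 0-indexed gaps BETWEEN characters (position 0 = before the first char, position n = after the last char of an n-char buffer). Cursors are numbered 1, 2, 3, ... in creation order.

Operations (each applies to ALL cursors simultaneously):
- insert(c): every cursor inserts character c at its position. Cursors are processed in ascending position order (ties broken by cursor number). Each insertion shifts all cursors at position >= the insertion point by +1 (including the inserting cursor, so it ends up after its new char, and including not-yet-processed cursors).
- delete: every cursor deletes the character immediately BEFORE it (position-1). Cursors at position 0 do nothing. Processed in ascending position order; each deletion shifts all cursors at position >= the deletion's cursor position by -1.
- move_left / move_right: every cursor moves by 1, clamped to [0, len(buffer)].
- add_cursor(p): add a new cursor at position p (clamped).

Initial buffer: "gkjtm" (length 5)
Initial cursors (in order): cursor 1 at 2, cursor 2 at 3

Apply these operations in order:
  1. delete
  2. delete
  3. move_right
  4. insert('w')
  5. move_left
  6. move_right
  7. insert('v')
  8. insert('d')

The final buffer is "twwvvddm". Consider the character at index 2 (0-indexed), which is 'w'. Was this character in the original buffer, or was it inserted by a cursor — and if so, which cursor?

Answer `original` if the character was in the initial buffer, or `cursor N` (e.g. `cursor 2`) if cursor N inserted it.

Answer: cursor 2

Derivation:
After op 1 (delete): buffer="gtm" (len 3), cursors c1@1 c2@1, authorship ...
After op 2 (delete): buffer="tm" (len 2), cursors c1@0 c2@0, authorship ..
After op 3 (move_right): buffer="tm" (len 2), cursors c1@1 c2@1, authorship ..
After op 4 (insert('w')): buffer="twwm" (len 4), cursors c1@3 c2@3, authorship .12.
After op 5 (move_left): buffer="twwm" (len 4), cursors c1@2 c2@2, authorship .12.
After op 6 (move_right): buffer="twwm" (len 4), cursors c1@3 c2@3, authorship .12.
After op 7 (insert('v')): buffer="twwvvm" (len 6), cursors c1@5 c2@5, authorship .1212.
After op 8 (insert('d')): buffer="twwvvddm" (len 8), cursors c1@7 c2@7, authorship .121212.
Authorship (.=original, N=cursor N): . 1 2 1 2 1 2 .
Index 2: author = 2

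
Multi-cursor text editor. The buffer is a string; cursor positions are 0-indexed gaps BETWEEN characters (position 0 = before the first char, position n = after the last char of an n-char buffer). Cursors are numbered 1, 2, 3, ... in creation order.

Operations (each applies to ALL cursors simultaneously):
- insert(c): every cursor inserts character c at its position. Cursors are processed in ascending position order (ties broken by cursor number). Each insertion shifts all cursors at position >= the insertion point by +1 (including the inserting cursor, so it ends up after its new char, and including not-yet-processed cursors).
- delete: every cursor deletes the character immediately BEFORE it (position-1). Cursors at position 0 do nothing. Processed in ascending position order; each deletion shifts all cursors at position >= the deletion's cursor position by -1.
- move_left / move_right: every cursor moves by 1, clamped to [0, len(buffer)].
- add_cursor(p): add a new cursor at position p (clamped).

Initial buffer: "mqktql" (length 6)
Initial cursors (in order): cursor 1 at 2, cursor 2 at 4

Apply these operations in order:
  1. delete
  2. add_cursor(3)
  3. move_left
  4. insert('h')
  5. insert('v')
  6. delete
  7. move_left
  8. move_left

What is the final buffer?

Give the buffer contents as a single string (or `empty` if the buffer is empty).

After op 1 (delete): buffer="mkql" (len 4), cursors c1@1 c2@2, authorship ....
After op 2 (add_cursor(3)): buffer="mkql" (len 4), cursors c1@1 c2@2 c3@3, authorship ....
After op 3 (move_left): buffer="mkql" (len 4), cursors c1@0 c2@1 c3@2, authorship ....
After op 4 (insert('h')): buffer="hmhkhql" (len 7), cursors c1@1 c2@3 c3@5, authorship 1.2.3..
After op 5 (insert('v')): buffer="hvmhvkhvql" (len 10), cursors c1@2 c2@5 c3@8, authorship 11.22.33..
After op 6 (delete): buffer="hmhkhql" (len 7), cursors c1@1 c2@3 c3@5, authorship 1.2.3..
After op 7 (move_left): buffer="hmhkhql" (len 7), cursors c1@0 c2@2 c3@4, authorship 1.2.3..
After op 8 (move_left): buffer="hmhkhql" (len 7), cursors c1@0 c2@1 c3@3, authorship 1.2.3..

Answer: hmhkhql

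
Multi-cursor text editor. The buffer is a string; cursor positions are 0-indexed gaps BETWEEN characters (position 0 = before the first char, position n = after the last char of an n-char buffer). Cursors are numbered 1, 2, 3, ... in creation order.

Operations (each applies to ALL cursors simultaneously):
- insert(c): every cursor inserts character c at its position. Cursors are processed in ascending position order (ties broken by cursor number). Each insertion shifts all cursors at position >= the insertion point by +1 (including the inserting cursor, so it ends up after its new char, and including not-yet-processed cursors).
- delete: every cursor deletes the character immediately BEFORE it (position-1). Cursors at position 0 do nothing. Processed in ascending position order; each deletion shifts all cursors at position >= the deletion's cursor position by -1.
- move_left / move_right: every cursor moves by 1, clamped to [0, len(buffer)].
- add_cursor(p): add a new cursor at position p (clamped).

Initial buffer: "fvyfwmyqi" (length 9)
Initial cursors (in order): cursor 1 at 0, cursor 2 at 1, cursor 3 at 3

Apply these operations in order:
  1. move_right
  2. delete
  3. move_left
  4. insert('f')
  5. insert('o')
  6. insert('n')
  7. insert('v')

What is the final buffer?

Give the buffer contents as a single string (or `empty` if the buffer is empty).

After op 1 (move_right): buffer="fvyfwmyqi" (len 9), cursors c1@1 c2@2 c3@4, authorship .........
After op 2 (delete): buffer="ywmyqi" (len 6), cursors c1@0 c2@0 c3@1, authorship ......
After op 3 (move_left): buffer="ywmyqi" (len 6), cursors c1@0 c2@0 c3@0, authorship ......
After op 4 (insert('f')): buffer="fffywmyqi" (len 9), cursors c1@3 c2@3 c3@3, authorship 123......
After op 5 (insert('o')): buffer="fffoooywmyqi" (len 12), cursors c1@6 c2@6 c3@6, authorship 123123......
After op 6 (insert('n')): buffer="fffooonnnywmyqi" (len 15), cursors c1@9 c2@9 c3@9, authorship 123123123......
After op 7 (insert('v')): buffer="fffooonnnvvvywmyqi" (len 18), cursors c1@12 c2@12 c3@12, authorship 123123123123......

Answer: fffooonnnvvvywmyqi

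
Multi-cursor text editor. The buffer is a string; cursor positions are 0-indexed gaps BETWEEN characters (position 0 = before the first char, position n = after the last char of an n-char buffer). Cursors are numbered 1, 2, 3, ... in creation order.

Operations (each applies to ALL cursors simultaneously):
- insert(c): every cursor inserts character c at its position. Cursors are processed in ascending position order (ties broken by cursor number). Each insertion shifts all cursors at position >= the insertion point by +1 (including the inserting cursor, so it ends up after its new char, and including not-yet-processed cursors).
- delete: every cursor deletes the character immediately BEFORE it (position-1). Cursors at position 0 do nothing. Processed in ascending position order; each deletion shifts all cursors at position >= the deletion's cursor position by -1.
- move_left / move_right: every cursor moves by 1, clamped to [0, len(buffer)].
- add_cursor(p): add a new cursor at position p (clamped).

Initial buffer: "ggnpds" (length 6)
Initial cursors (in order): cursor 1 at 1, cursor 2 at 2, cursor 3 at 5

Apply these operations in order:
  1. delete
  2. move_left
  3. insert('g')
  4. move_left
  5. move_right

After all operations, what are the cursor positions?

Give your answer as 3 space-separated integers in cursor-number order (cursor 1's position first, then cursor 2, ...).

Answer: 2 2 4

Derivation:
After op 1 (delete): buffer="nps" (len 3), cursors c1@0 c2@0 c3@2, authorship ...
After op 2 (move_left): buffer="nps" (len 3), cursors c1@0 c2@0 c3@1, authorship ...
After op 3 (insert('g')): buffer="ggngps" (len 6), cursors c1@2 c2@2 c3@4, authorship 12.3..
After op 4 (move_left): buffer="ggngps" (len 6), cursors c1@1 c2@1 c3@3, authorship 12.3..
After op 5 (move_right): buffer="ggngps" (len 6), cursors c1@2 c2@2 c3@4, authorship 12.3..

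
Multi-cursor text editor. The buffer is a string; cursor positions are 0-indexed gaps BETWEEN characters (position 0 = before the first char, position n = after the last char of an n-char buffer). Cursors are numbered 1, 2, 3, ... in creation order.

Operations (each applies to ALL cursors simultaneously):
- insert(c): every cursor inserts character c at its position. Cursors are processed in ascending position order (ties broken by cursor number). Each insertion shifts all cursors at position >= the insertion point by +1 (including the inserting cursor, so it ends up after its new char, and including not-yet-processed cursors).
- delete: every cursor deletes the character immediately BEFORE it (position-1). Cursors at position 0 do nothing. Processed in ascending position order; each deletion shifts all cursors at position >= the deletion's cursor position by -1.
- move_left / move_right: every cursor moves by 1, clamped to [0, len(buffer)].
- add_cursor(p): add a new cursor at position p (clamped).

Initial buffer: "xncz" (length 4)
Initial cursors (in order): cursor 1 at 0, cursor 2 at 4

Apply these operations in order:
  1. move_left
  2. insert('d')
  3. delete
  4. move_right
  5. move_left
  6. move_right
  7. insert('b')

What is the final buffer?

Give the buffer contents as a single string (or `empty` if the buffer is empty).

After op 1 (move_left): buffer="xncz" (len 4), cursors c1@0 c2@3, authorship ....
After op 2 (insert('d')): buffer="dxncdz" (len 6), cursors c1@1 c2@5, authorship 1...2.
After op 3 (delete): buffer="xncz" (len 4), cursors c1@0 c2@3, authorship ....
After op 4 (move_right): buffer="xncz" (len 4), cursors c1@1 c2@4, authorship ....
After op 5 (move_left): buffer="xncz" (len 4), cursors c1@0 c2@3, authorship ....
After op 6 (move_right): buffer="xncz" (len 4), cursors c1@1 c2@4, authorship ....
After op 7 (insert('b')): buffer="xbnczb" (len 6), cursors c1@2 c2@6, authorship .1...2

Answer: xbnczb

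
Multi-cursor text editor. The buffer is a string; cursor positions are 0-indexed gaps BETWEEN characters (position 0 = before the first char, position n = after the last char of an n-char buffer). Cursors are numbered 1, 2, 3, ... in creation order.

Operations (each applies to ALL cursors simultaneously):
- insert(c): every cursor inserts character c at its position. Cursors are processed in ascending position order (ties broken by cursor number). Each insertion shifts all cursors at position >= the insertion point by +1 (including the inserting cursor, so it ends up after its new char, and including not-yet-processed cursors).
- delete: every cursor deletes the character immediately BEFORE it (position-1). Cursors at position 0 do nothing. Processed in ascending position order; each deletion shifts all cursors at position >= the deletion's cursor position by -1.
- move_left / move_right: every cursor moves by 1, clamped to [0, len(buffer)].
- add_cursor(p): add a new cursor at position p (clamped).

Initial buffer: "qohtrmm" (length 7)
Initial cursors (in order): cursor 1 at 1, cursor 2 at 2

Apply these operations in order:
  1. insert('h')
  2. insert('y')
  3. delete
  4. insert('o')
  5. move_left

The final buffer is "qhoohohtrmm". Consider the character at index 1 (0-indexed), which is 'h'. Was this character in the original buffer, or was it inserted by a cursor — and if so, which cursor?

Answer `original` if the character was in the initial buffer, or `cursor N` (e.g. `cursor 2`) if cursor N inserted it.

Answer: cursor 1

Derivation:
After op 1 (insert('h')): buffer="qhohhtrmm" (len 9), cursors c1@2 c2@4, authorship .1.2.....
After op 2 (insert('y')): buffer="qhyohyhtrmm" (len 11), cursors c1@3 c2@6, authorship .11.22.....
After op 3 (delete): buffer="qhohhtrmm" (len 9), cursors c1@2 c2@4, authorship .1.2.....
After op 4 (insert('o')): buffer="qhoohohtrmm" (len 11), cursors c1@3 c2@6, authorship .11.22.....
After op 5 (move_left): buffer="qhoohohtrmm" (len 11), cursors c1@2 c2@5, authorship .11.22.....
Authorship (.=original, N=cursor N): . 1 1 . 2 2 . . . . .
Index 1: author = 1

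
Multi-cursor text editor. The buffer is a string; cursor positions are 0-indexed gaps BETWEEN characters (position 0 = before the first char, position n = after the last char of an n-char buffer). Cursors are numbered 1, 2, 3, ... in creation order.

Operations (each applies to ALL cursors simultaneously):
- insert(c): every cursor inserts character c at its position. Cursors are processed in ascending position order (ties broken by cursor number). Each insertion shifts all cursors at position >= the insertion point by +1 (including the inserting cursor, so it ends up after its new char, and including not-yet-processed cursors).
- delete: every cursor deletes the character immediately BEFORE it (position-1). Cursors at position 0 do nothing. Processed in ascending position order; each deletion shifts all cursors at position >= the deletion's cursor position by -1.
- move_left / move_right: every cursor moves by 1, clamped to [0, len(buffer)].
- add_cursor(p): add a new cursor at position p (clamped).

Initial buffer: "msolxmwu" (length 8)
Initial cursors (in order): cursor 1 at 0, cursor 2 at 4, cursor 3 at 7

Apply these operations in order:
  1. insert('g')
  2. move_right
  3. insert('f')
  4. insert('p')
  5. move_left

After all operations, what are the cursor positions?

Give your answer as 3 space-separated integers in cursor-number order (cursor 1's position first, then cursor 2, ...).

Answer: 3 10 16

Derivation:
After op 1 (insert('g')): buffer="gmsolgxmwgu" (len 11), cursors c1@1 c2@6 c3@10, authorship 1....2...3.
After op 2 (move_right): buffer="gmsolgxmwgu" (len 11), cursors c1@2 c2@7 c3@11, authorship 1....2...3.
After op 3 (insert('f')): buffer="gmfsolgxfmwguf" (len 14), cursors c1@3 c2@9 c3@14, authorship 1.1...2.2..3.3
After op 4 (insert('p')): buffer="gmfpsolgxfpmwgufp" (len 17), cursors c1@4 c2@11 c3@17, authorship 1.11...2.22..3.33
After op 5 (move_left): buffer="gmfpsolgxfpmwgufp" (len 17), cursors c1@3 c2@10 c3@16, authorship 1.11...2.22..3.33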